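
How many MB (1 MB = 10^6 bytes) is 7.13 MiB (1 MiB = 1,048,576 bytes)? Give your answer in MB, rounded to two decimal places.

7.13 MiB = 7.13 × 2^20 bytes = 7,476,346.88 bytes
1 MB = 1,000,000 bytes
7,476,346.88 / 1,000,000 = 7.48 MB

7.48 MB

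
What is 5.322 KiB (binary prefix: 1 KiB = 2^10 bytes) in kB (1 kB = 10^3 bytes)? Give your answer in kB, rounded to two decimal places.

5.322 KiB × 1,024 bytes/KiB = 5,449.728 bytes
1 kB = 1,000 bytes
5,449.728 / 1,000 = 5.45 kB

5.45 kB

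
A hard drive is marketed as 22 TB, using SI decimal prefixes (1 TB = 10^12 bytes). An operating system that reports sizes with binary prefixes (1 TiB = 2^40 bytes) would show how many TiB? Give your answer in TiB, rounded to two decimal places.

20.01 TiB

22 TB × 1,000,000,000,000 bytes/TB = 22,000,000,000,000 bytes
1 TiB = 2^40 bytes = 1,099,511,627,776 bytes
22,000,000,000,000 / 1,099,511,627,776 = 20.01 TiB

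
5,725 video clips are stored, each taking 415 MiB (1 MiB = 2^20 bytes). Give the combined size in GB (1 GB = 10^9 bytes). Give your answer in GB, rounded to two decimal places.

Total = 5,725 × 415 MiB = 2,375,875 MiB
= 2,375,875 × 1,048,576 bytes = 2,491,285,504,000 bytes
1 GB = 1,000,000,000 bytes
2,491,285,504,000 / 1,000,000,000 = 2,491.29 GB

2,491.29 GB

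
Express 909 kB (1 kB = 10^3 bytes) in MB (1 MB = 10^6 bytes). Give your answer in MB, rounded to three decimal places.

909 kB = 909 × 10^3 bytes = 909,000 bytes
1 MB = 10^6 bytes = 1,000,000 bytes
909,000 / 1,000,000 = 0.909 MB

0.909 MB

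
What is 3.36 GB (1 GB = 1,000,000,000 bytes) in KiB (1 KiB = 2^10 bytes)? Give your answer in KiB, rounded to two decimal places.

3,281,250.00 KiB

3.36 GB × 1,000,000,000 bytes/GB = 3,360,000,000 bytes
1 KiB = 2^10 bytes = 1,024 bytes
3,360,000,000 / 1,024 = 3,281,250.00 KiB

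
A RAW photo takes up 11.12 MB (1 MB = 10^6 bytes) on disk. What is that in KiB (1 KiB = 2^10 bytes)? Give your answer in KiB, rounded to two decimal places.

11.12 MB × 1,000,000 bytes/MB = 11,120,000 bytes
1 KiB = 1,024 bytes
11,120,000 / 1,024 = 10,859.38 KiB

10,859.38 KiB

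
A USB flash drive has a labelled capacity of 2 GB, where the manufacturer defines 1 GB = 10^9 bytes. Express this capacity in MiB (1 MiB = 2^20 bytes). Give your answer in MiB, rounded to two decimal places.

2 GB × 1,000,000,000 bytes/GB = 2,000,000,000 bytes
1 MiB = 2^20 bytes = 1,048,576 bytes
2,000,000,000 / 1,048,576 = 1,907.35 MiB

1,907.35 MiB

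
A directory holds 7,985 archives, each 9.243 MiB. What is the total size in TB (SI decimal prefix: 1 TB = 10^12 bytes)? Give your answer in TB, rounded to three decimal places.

0.077 TB

Total = 7,985 × 9.243 MiB = 73805.355 MiB
= 73805.355 × 1,048,576 bytes = 77,390,523,924.48 bytes
1 TB = 1,000,000,000,000 bytes
77,390,523,924.48 / 1,000,000,000,000 = 0.077 TB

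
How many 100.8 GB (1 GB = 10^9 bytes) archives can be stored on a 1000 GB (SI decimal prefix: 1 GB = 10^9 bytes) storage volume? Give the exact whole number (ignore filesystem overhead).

Capacity: 1000 GB = 1,000,000,000,000 bytes
Per item: 100.8 GB = 100,800,000,000 bytes
⌊1,000,000,000,000 / 100,800,000,000⌋ = 9

9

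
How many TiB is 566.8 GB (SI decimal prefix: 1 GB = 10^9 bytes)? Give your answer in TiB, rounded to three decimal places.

566.8 GB × 1,000,000,000 bytes/GB = 566,800,000,000 bytes
1 TiB = 2^40 bytes = 1,099,511,627,776 bytes
566,800,000,000 / 1,099,511,627,776 = 0.516 TiB

0.516 TiB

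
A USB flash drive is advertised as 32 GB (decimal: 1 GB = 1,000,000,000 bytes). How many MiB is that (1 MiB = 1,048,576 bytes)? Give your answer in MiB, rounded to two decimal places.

30,517.58 MiB

32 GB = 32 × 10^9 bytes = 32,000,000,000 bytes
1 MiB = 2^20 bytes = 1,048,576 bytes
32,000,000,000 / 1,048,576 = 30,517.58 MiB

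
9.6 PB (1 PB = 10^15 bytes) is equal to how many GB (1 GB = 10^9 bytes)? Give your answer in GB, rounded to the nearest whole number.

9,600,000 GB

9.6 PB = 9.6 × 10^15 bytes = 9,600,000,000,000,000 bytes
1 GB = 10^9 bytes = 1,000,000,000 bytes
9,600,000,000,000,000 / 1,000,000,000 = 9,600,000 GB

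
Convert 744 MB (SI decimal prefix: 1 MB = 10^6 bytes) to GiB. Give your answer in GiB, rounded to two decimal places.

0.69 GiB

744 MB = 744 × 10^6 bytes = 744,000,000 bytes
1 GiB = 1,073,741,824 bytes
744,000,000 / 1,073,741,824 = 0.69 GiB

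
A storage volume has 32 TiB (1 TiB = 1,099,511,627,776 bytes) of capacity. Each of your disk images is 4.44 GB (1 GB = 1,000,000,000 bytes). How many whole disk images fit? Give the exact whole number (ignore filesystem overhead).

7,924

Capacity: 32 TiB = 35,184,372,088,832 bytes
Per item: 4.44 GB = 4,440,000,000 bytes
⌊35,184,372,088,832 / 4,440,000,000⌋ = 7,924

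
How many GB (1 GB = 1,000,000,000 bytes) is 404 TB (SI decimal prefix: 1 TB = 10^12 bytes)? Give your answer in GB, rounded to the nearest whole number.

404,000 GB

404 TB × 1,000,000,000,000 bytes/TB = 404,000,000,000,000 bytes
1 GB = 10^9 bytes = 1,000,000,000 bytes
404,000,000,000,000 / 1,000,000,000 = 404,000 GB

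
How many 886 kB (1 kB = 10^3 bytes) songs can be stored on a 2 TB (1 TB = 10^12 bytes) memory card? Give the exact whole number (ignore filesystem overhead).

Capacity: 2 TB = 2,000,000,000,000 bytes
Per item: 886 kB = 886,000 bytes
⌊2,000,000,000,000 / 886,000⌋ = 2,257,336

2,257,336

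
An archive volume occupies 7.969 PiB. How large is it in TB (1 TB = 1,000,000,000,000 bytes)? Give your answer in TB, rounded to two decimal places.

7.969 PiB = 7.969 × 2^50 bytes = 8,972,296,357,628,870.656 bytes
1 TB = 1,000,000,000,000 bytes
8,972,296,357,628,870.656 / 1,000,000,000,000 = 8,972.30 TB

8,972.30 TB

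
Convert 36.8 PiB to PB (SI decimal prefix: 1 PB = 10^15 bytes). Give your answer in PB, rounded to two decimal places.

41.43 PB

36.8 PiB × 1,125,899,906,842,624 bytes/PiB = 41,433,116,571,808,563.2 bytes
1 PB = 1,000,000,000,000,000 bytes
41,433,116,571,808,563.2 / 1,000,000,000,000,000 = 41.43 PB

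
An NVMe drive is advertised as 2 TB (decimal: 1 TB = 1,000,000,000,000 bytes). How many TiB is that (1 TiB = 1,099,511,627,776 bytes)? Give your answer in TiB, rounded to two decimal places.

1.82 TiB

2 TB = 2 × 10^12 bytes = 2,000,000,000,000 bytes
1 TiB = 1,099,511,627,776 bytes
2,000,000,000,000 / 1,099,511,627,776 = 1.82 TiB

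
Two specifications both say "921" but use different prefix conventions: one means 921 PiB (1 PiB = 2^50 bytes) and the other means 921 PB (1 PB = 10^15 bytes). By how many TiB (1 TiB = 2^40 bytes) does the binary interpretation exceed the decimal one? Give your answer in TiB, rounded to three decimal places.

105,459.380 TiB

921 PiB = 921 × 1,125,899,906,842,624 = 1,036,953,814,202,056,704 bytes
921 PB = 921 × 1,000,000,000,000,000 = 921,000,000,000,000,000 bytes
difference = 115,953,814,202,056,704 bytes
115,953,814,202,056,704 / 1,099,511,627,776 = 105,459.380 TiB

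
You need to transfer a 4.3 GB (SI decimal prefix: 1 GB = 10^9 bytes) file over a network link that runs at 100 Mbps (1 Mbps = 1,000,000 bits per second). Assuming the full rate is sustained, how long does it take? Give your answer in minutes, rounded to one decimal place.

4.3 GB = 4,300,000,000 bytes = 34,400,000,000 bits
100 Mbps = 100,000,000 bits/s
time = 34,400,000,000 / 100,000,000 = 344.00 s
344.00 s / 60 = 5.7 minutes

5.7 minutes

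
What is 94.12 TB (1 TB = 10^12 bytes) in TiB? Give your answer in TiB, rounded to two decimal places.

85.60 TiB

94.12 TB × 1,000,000,000,000 bytes/TB = 94,120,000,000,000 bytes
1 TiB = 2^40 bytes = 1,099,511,627,776 bytes
94,120,000,000,000 / 1,099,511,627,776 = 85.60 TiB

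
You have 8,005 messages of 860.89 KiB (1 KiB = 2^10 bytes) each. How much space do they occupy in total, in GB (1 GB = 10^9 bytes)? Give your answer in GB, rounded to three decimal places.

Total = 8,005 × 860.89 KiB = 6891424.45 KiB
= 6891424.45 × 1,024 bytes = 7,056,818,636.8 bytes
1 GB = 1,000,000,000 bytes
7,056,818,636.8 / 1,000,000,000 = 7.057 GB

7.057 GB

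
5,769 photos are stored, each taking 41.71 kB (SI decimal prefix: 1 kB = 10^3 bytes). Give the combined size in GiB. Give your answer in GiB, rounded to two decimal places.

0.22 GiB

Total = 5,769 × 41.71 kB = 240624.99 kB
= 240624.99 × 1,000 bytes = 240,624,990 bytes
1 GiB = 1,073,741,824 bytes
240,624,990 / 1,073,741,824 = 0.22 GiB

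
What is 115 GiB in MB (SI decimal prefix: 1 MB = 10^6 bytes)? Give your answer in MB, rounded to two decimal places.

115 GiB × 1,073,741,824 bytes/GiB = 123,480,309,760 bytes
1 MB = 10^6 bytes = 1,000,000 bytes
123,480,309,760 / 1,000,000 = 123,480.31 MB

123,480.31 MB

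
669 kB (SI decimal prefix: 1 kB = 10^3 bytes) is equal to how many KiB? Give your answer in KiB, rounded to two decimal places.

653.32 KiB

669 kB × 1,000 bytes/kB = 669,000 bytes
1 KiB = 2^10 bytes = 1,024 bytes
669,000 / 1,024 = 653.32 KiB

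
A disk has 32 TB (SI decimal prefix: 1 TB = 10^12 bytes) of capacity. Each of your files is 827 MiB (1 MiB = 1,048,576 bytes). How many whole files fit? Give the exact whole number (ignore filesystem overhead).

36,901

Capacity: 32 TB = 32,000,000,000,000 bytes
Per item: 827 MiB = 867,172,352 bytes
⌊32,000,000,000,000 / 867,172,352⌋ = 36,901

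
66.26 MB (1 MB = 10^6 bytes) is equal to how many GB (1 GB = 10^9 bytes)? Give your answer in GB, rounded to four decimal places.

0.0663 GB

66.26 MB = 66.26 × 10^6 bytes = 66,260,000 bytes
1 GB = 10^9 bytes = 1,000,000,000 bytes
66,260,000 / 1,000,000,000 = 0.0663 GB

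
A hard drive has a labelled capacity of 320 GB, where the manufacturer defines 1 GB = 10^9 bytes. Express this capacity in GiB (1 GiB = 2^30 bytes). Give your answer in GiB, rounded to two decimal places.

298.02 GiB

320 GB × 1,000,000,000 bytes/GB = 320,000,000,000 bytes
1 GiB = 1,073,741,824 bytes
320,000,000,000 / 1,073,741,824 = 298.02 GiB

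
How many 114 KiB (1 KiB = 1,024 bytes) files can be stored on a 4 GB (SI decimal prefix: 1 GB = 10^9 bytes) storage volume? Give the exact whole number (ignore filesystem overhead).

Capacity: 4 GB = 4,000,000,000 bytes
Per item: 114 KiB = 116,736 bytes
⌊4,000,000,000 / 116,736⌋ = 34,265

34,265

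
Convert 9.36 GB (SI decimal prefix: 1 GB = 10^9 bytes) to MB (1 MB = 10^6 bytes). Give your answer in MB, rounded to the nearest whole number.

9,360 MB

9.36 GB × 1,000,000,000 bytes/GB = 9,360,000,000 bytes
1 MB = 1,000,000 bytes
9,360,000,000 / 1,000,000 = 9,360 MB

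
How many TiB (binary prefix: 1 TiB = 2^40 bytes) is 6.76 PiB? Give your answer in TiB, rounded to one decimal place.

6,922.2 TiB

6.76 PiB × 1,125,899,906,842,624 bytes/PiB = 7,611,083,370,256,138.24 bytes
1 TiB = 2^40 bytes = 1,099,511,627,776 bytes
7,611,083,370,256,138.24 / 1,099,511,627,776 = 6,922.2 TiB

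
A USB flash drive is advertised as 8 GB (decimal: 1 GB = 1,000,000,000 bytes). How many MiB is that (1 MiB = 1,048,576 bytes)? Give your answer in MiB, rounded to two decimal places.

7,629.39 MiB

8 GB = 8 × 10^9 bytes = 8,000,000,000 bytes
1 MiB = 1,048,576 bytes
8,000,000,000 / 1,048,576 = 7,629.39 MiB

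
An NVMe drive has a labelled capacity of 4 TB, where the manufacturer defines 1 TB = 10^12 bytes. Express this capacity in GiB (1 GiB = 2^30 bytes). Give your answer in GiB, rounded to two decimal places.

3,725.29 GiB

4 TB × 1,000,000,000,000 bytes/TB = 4,000,000,000,000 bytes
1 GiB = 1,073,741,824 bytes
4,000,000,000,000 / 1,073,741,824 = 3,725.29 GiB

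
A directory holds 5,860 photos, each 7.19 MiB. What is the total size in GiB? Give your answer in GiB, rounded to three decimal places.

41.146 GiB

Total = 5,860 × 7.19 MiB = 42133.4 MiB
= 42133.4 × 1,048,576 bytes = 44,180,072,038.4 bytes
1 GiB = 1,073,741,824 bytes
44,180,072,038.4 / 1,073,741,824 = 41.146 GiB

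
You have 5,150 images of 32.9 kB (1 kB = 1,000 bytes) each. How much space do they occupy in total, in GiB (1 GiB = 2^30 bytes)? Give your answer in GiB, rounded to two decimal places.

Total = 5,150 × 32.9 kB = 169,435 kB
= 169,435 × 1,000 bytes = 169,435,000 bytes
1 GiB = 1,073,741,824 bytes
169,435,000 / 1,073,741,824 = 0.16 GiB

0.16 GiB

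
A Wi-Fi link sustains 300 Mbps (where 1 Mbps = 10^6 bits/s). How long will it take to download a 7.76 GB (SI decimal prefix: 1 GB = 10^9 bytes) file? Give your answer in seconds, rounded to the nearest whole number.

7.76 GB = 7,760,000,000 bytes = 62,080,000,000 bits
300 Mbps = 300,000,000 bits/s
time = 62,080,000,000 / 300,000,000 = 207 s

207 seconds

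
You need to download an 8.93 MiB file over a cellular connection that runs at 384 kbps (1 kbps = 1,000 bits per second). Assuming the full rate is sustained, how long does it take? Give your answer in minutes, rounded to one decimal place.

8.93 MiB = 9,363,783.68 bytes = 74,910,269.44 bits
384 kbps = 384,000 bits/s
time = 74,910,269.44 / 384,000 = 195.08 s
195.08 s / 60 = 3.3 minutes

3.3 minutes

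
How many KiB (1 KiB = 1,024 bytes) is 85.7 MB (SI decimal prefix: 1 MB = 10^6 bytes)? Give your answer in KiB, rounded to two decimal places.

83,691.41 KiB

85.7 MB = 85.7 × 10^6 bytes = 85,700,000 bytes
1 KiB = 2^10 bytes = 1,024 bytes
85,700,000 / 1,024 = 83,691.41 KiB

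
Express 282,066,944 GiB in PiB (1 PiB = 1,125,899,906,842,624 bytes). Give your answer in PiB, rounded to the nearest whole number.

269 PiB

282,066,944 GiB × 1,073,741,824 bytes/GiB = 302,867,074,940,665,856 bytes
1 PiB = 2^50 bytes = 1,125,899,906,842,624 bytes
302,867,074,940,665,856 / 1,125,899,906,842,624 = 269 PiB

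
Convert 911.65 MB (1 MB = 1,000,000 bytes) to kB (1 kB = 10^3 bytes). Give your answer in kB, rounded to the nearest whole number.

911,650 kB

911.65 MB = 911.65 × 10^6 bytes = 911,650,000 bytes
1 kB = 10^3 bytes = 1,000 bytes
911,650,000 / 1,000 = 911,650 kB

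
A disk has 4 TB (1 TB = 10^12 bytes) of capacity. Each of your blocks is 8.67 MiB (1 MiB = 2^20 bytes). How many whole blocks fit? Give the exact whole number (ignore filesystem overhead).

Capacity: 4 TB = 4,000,000,000,000 bytes
Per item: 8.67 MiB = 9,091,153.92 bytes
⌊4,000,000,000,000 / 9,091,153.92⌋ = 439,988

439,988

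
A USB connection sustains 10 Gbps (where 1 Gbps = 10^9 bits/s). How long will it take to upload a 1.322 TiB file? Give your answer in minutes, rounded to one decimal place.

1.322 TiB = 1,453,554,371,919.872 bytes = 11,628,434,975,358.976 bits
10 Gbps = 10,000,000,000 bits/s
time = 11,628,434,975,358.976 / 10,000,000,000 = 1,162.84 s
1,162.84 s / 60 = 19.4 minutes

19.4 minutes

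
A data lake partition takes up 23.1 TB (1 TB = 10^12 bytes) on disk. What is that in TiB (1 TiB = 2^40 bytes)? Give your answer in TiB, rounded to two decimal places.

21.01 TiB

23.1 TB = 23.1 × 10^12 bytes = 23,100,000,000,000 bytes
1 TiB = 2^40 bytes = 1,099,511,627,776 bytes
23,100,000,000,000 / 1,099,511,627,776 = 21.01 TiB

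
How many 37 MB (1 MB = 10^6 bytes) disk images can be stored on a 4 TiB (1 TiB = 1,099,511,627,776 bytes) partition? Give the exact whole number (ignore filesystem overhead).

Capacity: 4 TiB = 4,398,046,511,104 bytes
Per item: 37 MB = 37,000,000 bytes
⌊4,398,046,511,104 / 37,000,000⌋ = 118,866

118,866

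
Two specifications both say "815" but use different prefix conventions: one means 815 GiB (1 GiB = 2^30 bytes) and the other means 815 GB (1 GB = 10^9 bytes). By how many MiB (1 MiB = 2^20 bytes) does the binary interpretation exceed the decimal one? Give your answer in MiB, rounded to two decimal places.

57,315.43 MiB

815 GiB = 815 × 1,073,741,824 = 875,099,586,560 bytes
815 GB = 815 × 1,000,000,000 = 815,000,000,000 bytes
difference = 60,099,586,560 bytes
60,099,586,560 / 1,048,576 = 57,315.43 MiB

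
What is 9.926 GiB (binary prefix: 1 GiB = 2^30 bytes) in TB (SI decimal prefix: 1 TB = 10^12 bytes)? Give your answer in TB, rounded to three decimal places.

9.926 GiB × 1,073,741,824 bytes/GiB = 10,657,961,345.024 bytes
1 TB = 10^12 bytes = 1,000,000,000,000 bytes
10,657,961,345.024 / 1,000,000,000,000 = 0.011 TB

0.011 TB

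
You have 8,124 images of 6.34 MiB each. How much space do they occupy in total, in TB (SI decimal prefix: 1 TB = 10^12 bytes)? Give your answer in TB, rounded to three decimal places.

0.054 TB

Total = 8,124 × 6.34 MiB = 51506.16 MiB
= 51506.16 × 1,048,576 bytes = 54,008,123,228.16 bytes
1 TB = 1,000,000,000,000 bytes
54,008,123,228.16 / 1,000,000,000,000 = 0.054 TB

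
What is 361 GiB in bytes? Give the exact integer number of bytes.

387,620,798,464 bytes

361 × 1,073,741,824 = 387,620,798,464 bytes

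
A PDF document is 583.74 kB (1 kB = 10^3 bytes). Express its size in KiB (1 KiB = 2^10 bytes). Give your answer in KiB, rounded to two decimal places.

583.74 kB × 1,000 bytes/kB = 583,740 bytes
1 KiB = 2^10 bytes = 1,024 bytes
583,740 / 1,024 = 570.06 KiB

570.06 KiB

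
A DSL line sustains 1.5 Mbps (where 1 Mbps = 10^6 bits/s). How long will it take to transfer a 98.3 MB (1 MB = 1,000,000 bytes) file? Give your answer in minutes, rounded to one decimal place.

8.7 minutes

98.3 MB = 98,300,000 bytes = 786,400,000 bits
1.5 Mbps = 1,500,000 bits/s
time = 786,400,000 / 1,500,000 = 524.27 s
524.27 s / 60 = 8.7 minutes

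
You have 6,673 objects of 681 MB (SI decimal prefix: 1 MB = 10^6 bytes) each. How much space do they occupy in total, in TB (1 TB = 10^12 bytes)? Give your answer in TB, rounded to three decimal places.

4.544 TB

Total = 6,673 × 681 MB = 4,544,313 MB
= 4,544,313 × 1,000,000 bytes = 4,544,313,000,000 bytes
1 TB = 1,000,000,000,000 bytes
4,544,313,000,000 / 1,000,000,000,000 = 4.544 TB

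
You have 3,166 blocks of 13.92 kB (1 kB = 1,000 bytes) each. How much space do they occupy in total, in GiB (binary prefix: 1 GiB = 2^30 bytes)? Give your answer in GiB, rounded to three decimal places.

Total = 3,166 × 13.92 kB = 44070.72 kB
= 44070.72 × 1,000 bytes = 44,070,720 bytes
1 GiB = 1,073,741,824 bytes
44,070,720 / 1,073,741,824 = 0.041 GiB

0.041 GiB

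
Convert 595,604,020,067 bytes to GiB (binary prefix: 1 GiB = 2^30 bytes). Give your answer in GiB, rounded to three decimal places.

595,604,020,067 bytes given.
1 GiB = 2^30 bytes = 1,073,741,824 bytes
595,604,020,067 / 1,073,741,824 = 554.699 GiB

554.699 GiB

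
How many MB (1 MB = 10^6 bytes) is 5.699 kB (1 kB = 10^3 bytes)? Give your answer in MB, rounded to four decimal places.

5.699 kB = 5.699 × 10^3 bytes = 5,699 bytes
1 MB = 10^6 bytes = 1,000,000 bytes
5,699 / 1,000,000 = 0.0057 MB

0.0057 MB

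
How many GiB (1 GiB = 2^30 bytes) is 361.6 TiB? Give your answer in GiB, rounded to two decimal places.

370,278.40 GiB

361.6 TiB × 1,099,511,627,776 bytes/TiB = 397,583,404,603,801.6 bytes
1 GiB = 1,073,741,824 bytes
397,583,404,603,801.6 / 1,073,741,824 = 370,278.40 GiB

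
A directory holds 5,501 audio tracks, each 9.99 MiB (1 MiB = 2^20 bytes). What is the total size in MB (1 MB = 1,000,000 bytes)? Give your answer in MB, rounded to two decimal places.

Total = 5,501 × 9.99 MiB = 54954.99 MiB
= 54954.99 × 1,048,576 bytes = 57,624,483,594.24 bytes
1 MB = 1,000,000 bytes
57,624,483,594.24 / 1,000,000 = 57,624.48 MB

57,624.48 MB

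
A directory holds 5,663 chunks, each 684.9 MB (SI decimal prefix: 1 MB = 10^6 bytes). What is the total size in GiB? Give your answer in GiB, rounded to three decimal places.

3,612.217 GiB

Total = 5,663 × 684.9 MB = 3878588.7 MB
= 3878588.7 × 1,000,000 bytes = 3,878,588,700,000 bytes
1 GiB = 1,073,741,824 bytes
3,878,588,700,000 / 1,073,741,824 = 3,612.217 GiB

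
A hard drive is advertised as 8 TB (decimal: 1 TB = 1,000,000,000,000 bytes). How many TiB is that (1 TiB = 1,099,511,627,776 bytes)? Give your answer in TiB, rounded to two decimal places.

7.28 TiB

8 TB × 1,000,000,000,000 bytes/TB = 8,000,000,000,000 bytes
1 TiB = 1,099,511,627,776 bytes
8,000,000,000,000 / 1,099,511,627,776 = 7.28 TiB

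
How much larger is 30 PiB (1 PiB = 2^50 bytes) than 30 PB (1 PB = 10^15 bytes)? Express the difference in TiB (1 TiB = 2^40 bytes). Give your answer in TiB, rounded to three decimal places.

30 PiB = 30 × 1,125,899,906,842,624 = 33,776,997,205,278,720 bytes
30 PB = 30 × 1,000,000,000,000,000 = 30,000,000,000,000,000 bytes
difference = 3,776,997,205,278,720 bytes
3,776,997,205,278,720 / 1,099,511,627,776 = 3,435.159 TiB

3,435.159 TiB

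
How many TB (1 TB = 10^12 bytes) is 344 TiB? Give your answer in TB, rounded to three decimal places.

344 TiB = 344 × 2^40 bytes = 378,231,999,954,944 bytes
1 TB = 1,000,000,000,000 bytes
378,231,999,954,944 / 1,000,000,000,000 = 378.232 TB

378.232 TB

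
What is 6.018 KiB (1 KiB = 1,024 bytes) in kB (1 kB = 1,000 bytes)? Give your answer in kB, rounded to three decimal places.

6.018 KiB × 1,024 bytes/KiB = 6,162.432 bytes
1 kB = 10^3 bytes = 1,000 bytes
6,162.432 / 1,000 = 6.162 kB

6.162 kB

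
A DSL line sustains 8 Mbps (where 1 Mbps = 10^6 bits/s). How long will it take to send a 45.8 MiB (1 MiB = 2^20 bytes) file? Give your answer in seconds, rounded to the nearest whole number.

48 seconds

45.8 MiB = 48,024,780.8 bytes = 384,198,246.4 bits
8 Mbps = 8,000,000 bits/s
time = 384,198,246.4 / 8,000,000 = 48 s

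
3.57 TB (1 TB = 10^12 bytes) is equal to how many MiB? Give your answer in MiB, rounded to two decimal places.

3.57 TB × 1,000,000,000,000 bytes/TB = 3,570,000,000,000 bytes
1 MiB = 2^20 bytes = 1,048,576 bytes
3,570,000,000,000 / 1,048,576 = 3,404,617.31 MiB

3,404,617.31 MiB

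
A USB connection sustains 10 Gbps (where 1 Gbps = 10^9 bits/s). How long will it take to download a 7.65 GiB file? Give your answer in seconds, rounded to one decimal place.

7.65 GiB = 8,214,124,953.6 bytes = 65,712,999,628.8 bits
10 Gbps = 10,000,000,000 bits/s
time = 65,712,999,628.8 / 10,000,000,000 = 6.6 s

6.6 seconds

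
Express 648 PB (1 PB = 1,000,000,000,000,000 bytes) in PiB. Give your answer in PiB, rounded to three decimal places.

648 PB = 648 × 10^15 bytes = 648,000,000,000,000,000 bytes
1 PiB = 2^50 bytes = 1,125,899,906,842,624 bytes
648,000,000,000,000,000 / 1,125,899,906,842,624 = 575.540 PiB

575.540 PiB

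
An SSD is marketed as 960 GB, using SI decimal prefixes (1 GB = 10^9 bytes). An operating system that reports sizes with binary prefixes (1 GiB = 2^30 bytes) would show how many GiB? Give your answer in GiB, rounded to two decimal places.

960 GB × 1,000,000,000 bytes/GB = 960,000,000,000 bytes
1 GiB = 2^30 bytes = 1,073,741,824 bytes
960,000,000,000 / 1,073,741,824 = 894.07 GiB

894.07 GiB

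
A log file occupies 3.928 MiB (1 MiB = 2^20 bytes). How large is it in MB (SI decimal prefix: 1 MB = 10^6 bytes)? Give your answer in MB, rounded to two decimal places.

4.12 MB

3.928 MiB = 3.928 × 2^20 bytes = 4,118,806.528 bytes
1 MB = 10^6 bytes = 1,000,000 bytes
4,118,806.528 / 1,000,000 = 4.12 MB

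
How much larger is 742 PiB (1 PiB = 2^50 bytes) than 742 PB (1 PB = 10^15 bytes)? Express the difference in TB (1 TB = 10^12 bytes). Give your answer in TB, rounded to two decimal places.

93,417.73 TB

742 PiB = 742 × 1,125,899,906,842,624 = 835,417,730,877,227,008 bytes
742 PB = 742 × 1,000,000,000,000,000 = 742,000,000,000,000,000 bytes
difference = 93,417,730,877,227,008 bytes
93,417,730,877,227,008 / 1,000,000,000,000 = 93,417.73 TB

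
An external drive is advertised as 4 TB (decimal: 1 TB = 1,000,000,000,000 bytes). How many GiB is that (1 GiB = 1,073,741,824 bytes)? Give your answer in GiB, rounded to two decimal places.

4 TB = 4 × 10^12 bytes = 4,000,000,000,000 bytes
1 GiB = 2^30 bytes = 1,073,741,824 bytes
4,000,000,000,000 / 1,073,741,824 = 3,725.29 GiB

3,725.29 GiB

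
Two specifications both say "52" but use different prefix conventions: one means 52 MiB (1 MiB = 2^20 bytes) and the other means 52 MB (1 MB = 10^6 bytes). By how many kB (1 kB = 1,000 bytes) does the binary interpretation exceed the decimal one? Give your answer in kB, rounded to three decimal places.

52 MiB = 52 × 1,048,576 = 54,525,952 bytes
52 MB = 52 × 1,000,000 = 52,000,000 bytes
difference = 2,525,952 bytes
2,525,952 / 1,000 = 2,525.952 kB

2,525.952 kB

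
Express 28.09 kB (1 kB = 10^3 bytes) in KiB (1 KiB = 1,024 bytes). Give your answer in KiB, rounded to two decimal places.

27.43 KiB

28.09 kB = 28.09 × 10^3 bytes = 28,090 bytes
1 KiB = 1,024 bytes
28,090 / 1,024 = 27.43 KiB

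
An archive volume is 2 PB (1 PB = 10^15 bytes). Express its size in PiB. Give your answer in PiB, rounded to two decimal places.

2 PB = 2 × 10^15 bytes = 2,000,000,000,000,000 bytes
1 PiB = 1,125,899,906,842,624 bytes
2,000,000,000,000,000 / 1,125,899,906,842,624 = 1.78 PiB

1.78 PiB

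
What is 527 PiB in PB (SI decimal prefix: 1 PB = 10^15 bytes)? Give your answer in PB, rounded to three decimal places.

527 PiB × 1,125,899,906,842,624 bytes/PiB = 593,349,250,906,062,848 bytes
1 PB = 1,000,000,000,000,000 bytes
593,349,250,906,062,848 / 1,000,000,000,000,000 = 593.349 PB

593.349 PB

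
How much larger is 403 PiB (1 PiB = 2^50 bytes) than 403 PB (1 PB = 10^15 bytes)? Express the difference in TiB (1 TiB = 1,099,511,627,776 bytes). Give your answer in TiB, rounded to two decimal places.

46,145.64 TiB

403 PiB = 403 × 1,125,899,906,842,624 = 453,737,662,457,577,472 bytes
403 PB = 403 × 1,000,000,000,000,000 = 403,000,000,000,000,000 bytes
difference = 50,737,662,457,577,472 bytes
50,737,662,457,577,472 / 1,099,511,627,776 = 46,145.64 TiB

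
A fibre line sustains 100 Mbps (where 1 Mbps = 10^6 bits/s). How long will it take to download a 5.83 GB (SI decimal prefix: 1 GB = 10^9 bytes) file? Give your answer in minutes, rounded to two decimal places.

7.77 minutes

5.83 GB = 5,830,000,000 bytes = 46,640,000,000 bits
100 Mbps = 100,000,000 bits/s
time = 46,640,000,000 / 100,000,000 = 466.400 s
466.400 s / 60 = 7.77 minutes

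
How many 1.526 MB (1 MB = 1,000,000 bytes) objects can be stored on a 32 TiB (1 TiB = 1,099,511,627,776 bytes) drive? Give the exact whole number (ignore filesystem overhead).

Capacity: 32 TiB = 35,184,372,088,832 bytes
Per item: 1.526 MB = 1,526,000 bytes
⌊35,184,372,088,832 / 1,526,000⌋ = 23,056,600

23,056,600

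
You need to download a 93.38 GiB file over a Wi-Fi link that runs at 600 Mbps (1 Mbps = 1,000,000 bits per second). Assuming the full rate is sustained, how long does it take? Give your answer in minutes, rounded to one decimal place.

22.3 minutes

93.38 GiB = 100,266,011,525.12 bytes = 802,128,092,200.96 bits
600 Mbps = 600,000,000 bits/s
time = 802,128,092,200.96 / 600,000,000 = 1,336.88 s
1,336.88 s / 60 = 22.3 minutes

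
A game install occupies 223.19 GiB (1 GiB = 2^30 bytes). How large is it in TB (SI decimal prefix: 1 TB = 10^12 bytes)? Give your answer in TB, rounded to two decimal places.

223.19 GiB = 223.19 × 2^30 bytes = 239,648,437,698.56 bytes
1 TB = 1,000,000,000,000 bytes
239,648,437,698.56 / 1,000,000,000,000 = 0.24 TB

0.24 TB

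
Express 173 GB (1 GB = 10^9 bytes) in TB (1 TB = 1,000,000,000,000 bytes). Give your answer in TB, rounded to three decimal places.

173 GB × 1,000,000,000 bytes/GB = 173,000,000,000 bytes
1 TB = 1,000,000,000,000 bytes
173,000,000,000 / 1,000,000,000,000 = 0.173 TB

0.173 TB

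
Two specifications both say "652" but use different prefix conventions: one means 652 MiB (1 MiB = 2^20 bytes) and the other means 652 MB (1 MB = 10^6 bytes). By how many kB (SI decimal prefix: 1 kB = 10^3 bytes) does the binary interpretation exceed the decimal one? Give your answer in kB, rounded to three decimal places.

31,671.552 kB

652 MiB = 652 × 1,048,576 = 683,671,552 bytes
652 MB = 652 × 1,000,000 = 652,000,000 bytes
difference = 31,671,552 bytes
31,671,552 / 1,000 = 31,671.552 kB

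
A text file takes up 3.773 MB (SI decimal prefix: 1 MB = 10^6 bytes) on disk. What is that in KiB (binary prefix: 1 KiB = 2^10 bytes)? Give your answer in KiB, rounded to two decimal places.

3.773 MB × 1,000,000 bytes/MB = 3,773,000 bytes
1 KiB = 1,024 bytes
3,773,000 / 1,024 = 3,684.57 KiB

3,684.57 KiB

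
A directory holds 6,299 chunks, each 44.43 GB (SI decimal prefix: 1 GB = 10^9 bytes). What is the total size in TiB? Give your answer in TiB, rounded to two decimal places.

254.54 TiB

Total = 6,299 × 44.43 GB = 279864.57 GB
= 279864.57 × 1,000,000,000 bytes = 279,864,570,000,000 bytes
1 TiB = 1,099,511,627,776 bytes
279,864,570,000,000 / 1,099,511,627,776 = 254.54 TiB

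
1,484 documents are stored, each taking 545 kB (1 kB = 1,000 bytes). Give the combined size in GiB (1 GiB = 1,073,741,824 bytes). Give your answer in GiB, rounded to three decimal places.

Total = 1,484 × 545 kB = 808,780 kB
= 808,780 × 1,000 bytes = 808,780,000 bytes
1 GiB = 1,073,741,824 bytes
808,780,000 / 1,073,741,824 = 0.753 GiB

0.753 GiB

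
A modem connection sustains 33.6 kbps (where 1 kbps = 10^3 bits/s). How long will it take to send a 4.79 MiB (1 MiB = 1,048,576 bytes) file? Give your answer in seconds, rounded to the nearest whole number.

1,196 seconds

4.79 MiB = 5,022,679.04 bytes = 40,181,432.32 bits
33.6 kbps = 33,600 bits/s
time = 40,181,432.32 / 33,600 = 1,196 s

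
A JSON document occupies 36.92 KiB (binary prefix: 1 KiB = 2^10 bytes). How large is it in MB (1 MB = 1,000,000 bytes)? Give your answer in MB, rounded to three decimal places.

36.92 KiB = 36.92 × 2^10 bytes = 37,806.08 bytes
1 MB = 1,000,000 bytes
37,806.08 / 1,000,000 = 0.038 MB

0.038 MB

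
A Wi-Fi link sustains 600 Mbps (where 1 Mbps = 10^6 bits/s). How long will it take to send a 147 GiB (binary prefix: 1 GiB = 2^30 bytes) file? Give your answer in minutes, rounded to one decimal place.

147 GiB = 157,840,048,128 bytes = 1,262,720,385,024 bits
600 Mbps = 600,000,000 bits/s
time = 1,262,720,385,024 / 600,000,000 = 2,104.53 s
2,104.53 s / 60 = 35.1 minutes

35.1 minutes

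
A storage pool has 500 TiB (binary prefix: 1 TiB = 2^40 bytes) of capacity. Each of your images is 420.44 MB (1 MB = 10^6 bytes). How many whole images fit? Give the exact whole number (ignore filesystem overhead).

Capacity: 500 TiB = 549,755,813,888,000 bytes
Per item: 420.44 MB = 420,440,000 bytes
⌊549,755,813,888,000 / 420,440,000⌋ = 1,307,572

1,307,572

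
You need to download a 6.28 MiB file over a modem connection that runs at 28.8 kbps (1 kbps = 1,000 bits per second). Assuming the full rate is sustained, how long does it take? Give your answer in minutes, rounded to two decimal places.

6.28 MiB = 6,585,057.28 bytes = 52,680,458.24 bits
28.8 kbps = 28,800 bits/s
time = 52,680,458.24 / 28,800 = 1,829.183 s
1,829.183 s / 60 = 30.49 minutes

30.49 minutes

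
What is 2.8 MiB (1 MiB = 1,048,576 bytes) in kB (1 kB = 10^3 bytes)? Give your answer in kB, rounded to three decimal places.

2.8 MiB = 2.8 × 2^20 bytes = 2,936,012.8 bytes
1 kB = 1,000 bytes
2,936,012.8 / 1,000 = 2,936.013 kB

2,936.013 kB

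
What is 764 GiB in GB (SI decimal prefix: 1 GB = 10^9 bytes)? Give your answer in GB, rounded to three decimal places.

764 GiB = 764 × 2^30 bytes = 820,338,753,536 bytes
1 GB = 1,000,000,000 bytes
820,338,753,536 / 1,000,000,000 = 820.339 GB

820.339 GB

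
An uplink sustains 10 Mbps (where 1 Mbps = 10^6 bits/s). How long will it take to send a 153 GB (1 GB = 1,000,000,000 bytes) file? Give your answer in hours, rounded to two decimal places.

34.00 hours

153 GB = 153,000,000,000 bytes = 1,224,000,000,000 bits
10 Mbps = 10,000,000 bits/s
time = 1,224,000,000,000 / 10,000,000 = 122,400.0000 s
122,400.0000 s / 3600 = 34.00 hours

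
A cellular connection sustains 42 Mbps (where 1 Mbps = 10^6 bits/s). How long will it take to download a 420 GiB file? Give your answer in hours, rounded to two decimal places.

420 GiB = 450,971,566,080 bytes = 3,607,772,528,640 bits
42 Mbps = 42,000,000 bits/s
time = 3,607,772,528,640 / 42,000,000 = 85,899.3459 s
85,899.3459 s / 3600 = 23.86 hours

23.86 hours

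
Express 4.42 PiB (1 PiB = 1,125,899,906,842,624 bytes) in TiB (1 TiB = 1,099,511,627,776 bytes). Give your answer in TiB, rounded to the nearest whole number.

4.42 PiB × 1,125,899,906,842,624 bytes/PiB = 4,976,477,588,244,398.08 bytes
1 TiB = 2^40 bytes = 1,099,511,627,776 bytes
4,976,477,588,244,398.08 / 1,099,511,627,776 = 4,526 TiB

4,526 TiB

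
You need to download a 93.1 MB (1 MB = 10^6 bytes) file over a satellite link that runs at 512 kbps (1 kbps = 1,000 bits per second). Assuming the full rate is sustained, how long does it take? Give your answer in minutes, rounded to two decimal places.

24.24 minutes

93.1 MB = 93,100,000 bytes = 744,800,000 bits
512 kbps = 512,000 bits/s
time = 744,800,000 / 512,000 = 1,454.688 s
1,454.688 s / 60 = 24.24 minutes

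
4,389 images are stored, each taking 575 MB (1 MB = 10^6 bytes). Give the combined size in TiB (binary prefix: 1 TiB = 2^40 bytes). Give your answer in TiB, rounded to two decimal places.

Total = 4,389 × 575 MB = 2,523,675 MB
= 2,523,675 × 1,000,000 bytes = 2,523,675,000,000 bytes
1 TiB = 1,099,511,627,776 bytes
2,523,675,000,000 / 1,099,511,627,776 = 2.30 TiB

2.30 TiB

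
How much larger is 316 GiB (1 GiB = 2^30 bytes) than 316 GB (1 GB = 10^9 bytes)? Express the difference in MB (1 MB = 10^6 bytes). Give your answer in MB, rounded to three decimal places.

316 GiB = 316 × 1,073,741,824 = 339,302,416,384 bytes
316 GB = 316 × 1,000,000,000 = 316,000,000,000 bytes
difference = 23,302,416,384 bytes
23,302,416,384 / 1,000,000 = 23,302.416 MB

23,302.416 MB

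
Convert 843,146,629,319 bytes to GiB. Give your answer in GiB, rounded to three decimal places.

843,146,629,319 bytes given.
1 GiB = 2^30 bytes = 1,073,741,824 bytes
843,146,629,319 / 1,073,741,824 = 785.241 GiB

785.241 GiB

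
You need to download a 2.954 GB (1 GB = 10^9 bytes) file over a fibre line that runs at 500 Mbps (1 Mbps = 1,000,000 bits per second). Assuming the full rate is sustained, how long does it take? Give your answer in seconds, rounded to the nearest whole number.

2.954 GB = 2,954,000,000 bytes = 23,632,000,000 bits
500 Mbps = 500,000,000 bits/s
time = 23,632,000,000 / 500,000,000 = 47 s

47 seconds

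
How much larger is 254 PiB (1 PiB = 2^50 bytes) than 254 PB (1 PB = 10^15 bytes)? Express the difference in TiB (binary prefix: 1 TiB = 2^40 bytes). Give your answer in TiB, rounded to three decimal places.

254 PiB = 254 × 1,125,899,906,842,624 = 285,978,576,338,026,496 bytes
254 PB = 254 × 1,000,000,000,000,000 = 254,000,000,000,000,000 bytes
difference = 31,978,576,338,026,496 bytes
31,978,576,338,026,496 / 1,099,511,627,776 = 29,084.346 TiB

29,084.346 TiB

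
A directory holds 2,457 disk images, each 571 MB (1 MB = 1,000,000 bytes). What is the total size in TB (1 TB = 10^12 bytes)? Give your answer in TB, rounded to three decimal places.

1.403 TB

Total = 2,457 × 571 MB = 1,402,947 MB
= 1,402,947 × 1,000,000 bytes = 1,402,947,000,000 bytes
1 TB = 1,000,000,000,000 bytes
1,402,947,000,000 / 1,000,000,000,000 = 1.403 TB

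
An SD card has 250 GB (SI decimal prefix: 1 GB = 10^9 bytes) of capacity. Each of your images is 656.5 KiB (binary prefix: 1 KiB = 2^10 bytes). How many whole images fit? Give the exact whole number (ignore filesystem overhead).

371,882

Capacity: 250 GB = 250,000,000,000 bytes
Per item: 656.5 KiB = 672,256 bytes
⌊250,000,000,000 / 672,256⌋ = 371,882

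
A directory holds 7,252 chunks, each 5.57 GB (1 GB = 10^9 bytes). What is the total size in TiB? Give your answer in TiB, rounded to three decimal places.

36.738 TiB

Total = 7,252 × 5.57 GB = 40393.64 GB
= 40393.64 × 1,000,000,000 bytes = 40,393,640,000,000 bytes
1 TiB = 1,099,511,627,776 bytes
40,393,640,000,000 / 1,099,511,627,776 = 36.738 TiB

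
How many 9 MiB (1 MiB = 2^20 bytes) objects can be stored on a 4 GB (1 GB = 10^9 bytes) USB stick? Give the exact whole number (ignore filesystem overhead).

423

Capacity: 4 GB = 4,000,000,000 bytes
Per item: 9 MiB = 9,437,184 bytes
⌊4,000,000,000 / 9,437,184⌋ = 423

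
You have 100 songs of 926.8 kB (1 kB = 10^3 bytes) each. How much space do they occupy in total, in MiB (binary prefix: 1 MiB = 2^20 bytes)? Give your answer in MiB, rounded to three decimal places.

88.387 MiB

Total = 100 × 926.8 kB = 92,680 kB
= 92,680 × 1,000 bytes = 92,680,000 bytes
1 MiB = 1,048,576 bytes
92,680,000 / 1,048,576 = 88.387 MiB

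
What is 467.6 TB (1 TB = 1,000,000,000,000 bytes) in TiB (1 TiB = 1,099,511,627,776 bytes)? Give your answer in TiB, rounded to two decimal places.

467.6 TB = 467.6 × 10^12 bytes = 467,600,000,000,000 bytes
1 TiB = 2^40 bytes = 1,099,511,627,776 bytes
467,600,000,000,000 / 1,099,511,627,776 = 425.28 TiB

425.28 TiB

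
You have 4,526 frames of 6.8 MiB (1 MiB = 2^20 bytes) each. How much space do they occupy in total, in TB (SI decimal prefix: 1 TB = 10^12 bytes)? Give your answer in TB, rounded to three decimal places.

Total = 4,526 × 6.8 MiB = 30776.8 MiB
= 30776.8 × 1,048,576 bytes = 32,271,813,836.8 bytes
1 TB = 1,000,000,000,000 bytes
32,271,813,836.8 / 1,000,000,000,000 = 0.032 TB

0.032 TB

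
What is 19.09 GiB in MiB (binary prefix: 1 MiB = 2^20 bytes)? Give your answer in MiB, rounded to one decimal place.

19,548.2 MiB

19.09 GiB = 19.09 × 2^30 bytes = 20,497,731,420.16 bytes
1 MiB = 2^20 bytes = 1,048,576 bytes
20,497,731,420.16 / 1,048,576 = 19,548.2 MiB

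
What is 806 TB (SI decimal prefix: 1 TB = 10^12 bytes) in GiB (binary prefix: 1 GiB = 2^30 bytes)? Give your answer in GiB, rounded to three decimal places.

750,645.995 GiB

806 TB = 806 × 10^12 bytes = 806,000,000,000,000 bytes
1 GiB = 1,073,741,824 bytes
806,000,000,000,000 / 1,073,741,824 = 750,645.995 GiB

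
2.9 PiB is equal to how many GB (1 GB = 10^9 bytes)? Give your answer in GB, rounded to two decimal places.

3,265,109.73 GB

2.9 PiB = 2.9 × 2^50 bytes = 3,265,109,729,843,609.6 bytes
1 GB = 1,000,000,000 bytes
3,265,109,729,843,609.6 / 1,000,000,000 = 3,265,109.73 GB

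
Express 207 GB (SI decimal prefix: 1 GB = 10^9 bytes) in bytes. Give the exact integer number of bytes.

207,000,000,000 bytes

207 × 1,000,000,000 = 207,000,000,000 bytes  (1 GB = 10^9 bytes)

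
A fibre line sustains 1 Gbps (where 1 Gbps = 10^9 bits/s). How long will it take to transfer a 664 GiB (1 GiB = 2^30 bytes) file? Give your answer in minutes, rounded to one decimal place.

95.1 minutes

664 GiB = 712,964,571,136 bytes = 5,703,716,569,088 bits
1 Gbps = 1,000,000,000 bits/s
time = 5,703,716,569,088 / 1,000,000,000 = 5,703.72 s
5,703.72 s / 60 = 95.1 minutes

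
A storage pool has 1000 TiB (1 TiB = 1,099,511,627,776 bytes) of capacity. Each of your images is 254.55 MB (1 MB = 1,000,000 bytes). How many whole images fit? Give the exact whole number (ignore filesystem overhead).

Capacity: 1000 TiB = 1,099,511,627,776,000 bytes
Per item: 254.55 MB = 254,550,000 bytes
⌊1,099,511,627,776,000 / 254,550,000⌋ = 4,319,432

4,319,432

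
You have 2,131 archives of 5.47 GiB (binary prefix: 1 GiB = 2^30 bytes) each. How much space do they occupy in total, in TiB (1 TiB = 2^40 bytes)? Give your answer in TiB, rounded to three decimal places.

Total = 2,131 × 5.47 GiB = 11656.57 GiB
= 11656.57 × 1,073,741,824 bytes = 12,516,146,733,383.68 bytes
1 TiB = 1,099,511,627,776 bytes
12,516,146,733,383.68 / 1,099,511,627,776 = 11.383 TiB

11.383 TiB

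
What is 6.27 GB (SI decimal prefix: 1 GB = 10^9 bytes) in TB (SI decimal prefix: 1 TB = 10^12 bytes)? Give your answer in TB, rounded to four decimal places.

0.0063 TB

6.27 GB × 1,000,000,000 bytes/GB = 6,270,000,000 bytes
1 TB = 10^12 bytes = 1,000,000,000,000 bytes
6,270,000,000 / 1,000,000,000,000 = 0.0063 TB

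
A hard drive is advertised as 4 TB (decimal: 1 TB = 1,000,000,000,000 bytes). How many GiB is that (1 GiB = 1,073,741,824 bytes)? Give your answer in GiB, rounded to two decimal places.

3,725.29 GiB

4 TB × 1,000,000,000,000 bytes/TB = 4,000,000,000,000 bytes
1 GiB = 1,073,741,824 bytes
4,000,000,000,000 / 1,073,741,824 = 3,725.29 GiB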